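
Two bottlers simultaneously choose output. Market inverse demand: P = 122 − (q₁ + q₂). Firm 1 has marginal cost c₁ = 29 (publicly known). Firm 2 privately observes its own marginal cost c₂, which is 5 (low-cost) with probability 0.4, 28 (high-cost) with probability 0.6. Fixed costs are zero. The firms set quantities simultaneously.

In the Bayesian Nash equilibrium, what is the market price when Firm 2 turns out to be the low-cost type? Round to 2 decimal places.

Firm 2 with cost c maximizes (122 − (q₁+q₂) − c)·q₂, giving q₂(c) = (122 − c − q₁)/2.
E[c₂] = 0.4·5 + 0.6·28 = 18.8
Firm 1's FOC against E[q₂] yields q₁ = (122 − 2·29 + E[c₂])/3 = (122 − 58 + 18.8)/3 = 27.6.
q₂(low-cost) = 44.7, so P = 122 − (27.6 + 44.7) = 49.7.

49.70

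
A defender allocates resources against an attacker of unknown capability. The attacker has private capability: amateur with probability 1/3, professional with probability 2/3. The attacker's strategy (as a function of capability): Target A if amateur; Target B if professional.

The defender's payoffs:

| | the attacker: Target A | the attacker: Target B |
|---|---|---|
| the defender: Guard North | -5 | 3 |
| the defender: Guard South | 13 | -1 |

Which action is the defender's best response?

Compute the defender's expected payoff for each action, taking the expectation over the attacker's type.
E[Guard North] = 1/3·(-5) + 2/3·(3) = 1/3
E[Guard South] = 1/3·(13) + 2/3·(-1) = 11/3
Best response: Guard South (11/3 is the largest).

Guard South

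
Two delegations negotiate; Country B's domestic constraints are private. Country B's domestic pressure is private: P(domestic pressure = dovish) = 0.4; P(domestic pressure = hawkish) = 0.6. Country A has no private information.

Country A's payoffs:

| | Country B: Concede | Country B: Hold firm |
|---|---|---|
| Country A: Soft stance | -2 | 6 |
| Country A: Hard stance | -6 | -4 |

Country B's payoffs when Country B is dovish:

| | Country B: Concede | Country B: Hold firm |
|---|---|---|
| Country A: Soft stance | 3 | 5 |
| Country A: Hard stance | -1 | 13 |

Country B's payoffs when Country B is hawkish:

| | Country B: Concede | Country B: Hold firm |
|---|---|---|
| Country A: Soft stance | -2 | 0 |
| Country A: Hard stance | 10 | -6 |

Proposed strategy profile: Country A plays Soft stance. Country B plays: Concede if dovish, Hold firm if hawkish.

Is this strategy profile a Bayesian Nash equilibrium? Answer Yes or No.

No

Country A plays Soft stance: E[Soft stance] = 0.4·(-2) + 0.6·(6) = 2.8; E[Hard stance] = -4.8. Best-responding. ✓
Country B (domestic pressure dovish), facing Soft stance: Concede gives 3, Hold firm gives 5. Proposed Concede is not best — profitable deviation exists. ✗
Country B (domestic pressure hawkish), facing Soft stance: Concede gives -2, Hold firm gives 0. Proposed Hold firm is best. ✓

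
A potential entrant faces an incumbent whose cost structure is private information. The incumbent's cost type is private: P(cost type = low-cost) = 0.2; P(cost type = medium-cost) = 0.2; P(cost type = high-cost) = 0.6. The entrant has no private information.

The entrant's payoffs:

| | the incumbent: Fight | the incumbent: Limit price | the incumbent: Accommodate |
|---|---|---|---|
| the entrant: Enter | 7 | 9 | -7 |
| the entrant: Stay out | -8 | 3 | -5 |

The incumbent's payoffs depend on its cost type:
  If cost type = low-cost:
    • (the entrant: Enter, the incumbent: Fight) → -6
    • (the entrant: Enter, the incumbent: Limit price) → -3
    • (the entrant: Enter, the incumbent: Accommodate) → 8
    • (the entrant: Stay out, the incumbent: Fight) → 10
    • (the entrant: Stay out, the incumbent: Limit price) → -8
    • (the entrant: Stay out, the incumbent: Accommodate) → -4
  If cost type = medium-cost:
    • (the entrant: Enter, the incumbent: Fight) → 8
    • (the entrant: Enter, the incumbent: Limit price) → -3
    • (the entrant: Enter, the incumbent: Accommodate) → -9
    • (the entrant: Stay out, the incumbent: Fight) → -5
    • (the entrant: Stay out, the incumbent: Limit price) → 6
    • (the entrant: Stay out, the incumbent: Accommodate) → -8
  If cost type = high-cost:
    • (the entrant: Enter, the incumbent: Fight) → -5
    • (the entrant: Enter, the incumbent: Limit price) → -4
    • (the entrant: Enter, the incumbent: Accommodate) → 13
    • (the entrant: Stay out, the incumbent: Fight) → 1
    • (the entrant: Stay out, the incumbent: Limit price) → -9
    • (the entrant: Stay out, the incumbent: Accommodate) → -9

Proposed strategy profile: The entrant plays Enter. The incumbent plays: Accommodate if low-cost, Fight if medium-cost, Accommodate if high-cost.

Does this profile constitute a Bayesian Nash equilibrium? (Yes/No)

Yes

The entrant plays Enter: E[Enter] = 0.2·(-7) + 0.2·(7) + 0.6·(-7) = -4.2; E[Stay out] = -5.6. Best-responding. ✓
The incumbent (cost type low-cost), facing Enter: Fight gives -6, Limit price gives -3, Accommodate gives 8. Proposed Accommodate is best. ✓
The incumbent (cost type medium-cost), facing Enter: Fight gives 8, Limit price gives -3, Accommodate gives -9. Proposed Fight is best. ✓
The incumbent (cost type high-cost), facing Enter: Fight gives -5, Limit price gives -4, Accommodate gives 13. Proposed Accommodate is best. ✓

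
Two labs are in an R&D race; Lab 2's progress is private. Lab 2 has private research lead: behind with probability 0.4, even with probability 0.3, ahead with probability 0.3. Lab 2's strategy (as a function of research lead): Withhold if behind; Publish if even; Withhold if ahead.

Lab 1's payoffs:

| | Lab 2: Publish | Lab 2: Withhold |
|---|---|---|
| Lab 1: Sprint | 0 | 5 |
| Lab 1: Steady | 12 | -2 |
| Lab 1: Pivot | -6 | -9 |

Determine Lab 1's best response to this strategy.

Sprint

E[Sprint] = 0.4·(5) + 0.3·(0) + 0.3·(5) = 3.5
E[Steady] = 0.4·(-2) + 0.3·(12) + 0.3·(-2) = 2.2
E[Pivot] = 0.4·(-9) + 0.3·(-6) + 0.3·(-9) = -8.1
Best response: Sprint (3.5 is the largest).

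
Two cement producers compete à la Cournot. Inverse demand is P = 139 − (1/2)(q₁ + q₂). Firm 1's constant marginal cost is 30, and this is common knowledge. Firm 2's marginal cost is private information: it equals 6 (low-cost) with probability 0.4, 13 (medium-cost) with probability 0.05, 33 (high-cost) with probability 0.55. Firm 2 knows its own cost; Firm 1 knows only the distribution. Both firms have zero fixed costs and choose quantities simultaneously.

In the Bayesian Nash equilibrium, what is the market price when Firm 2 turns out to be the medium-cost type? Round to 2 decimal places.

59.30

Type-c best response for Firm 2: q₂(c) = (139 − c) − q₁/2.
Firm 1 maximizes expected profit; its first-order condition is 139 − q₁ − (1/2)E[q₂] − 30 = 0.
Substituting E[q₂] and solving: E[c₂] = 21.2, so q₁ = (139 − 2·30 + 21.2)/(3/2) = 66.8.
q₂(medium-cost) = 92.6, so P = 139 − (1/2)·(66.8 + 92.6) = 59.3.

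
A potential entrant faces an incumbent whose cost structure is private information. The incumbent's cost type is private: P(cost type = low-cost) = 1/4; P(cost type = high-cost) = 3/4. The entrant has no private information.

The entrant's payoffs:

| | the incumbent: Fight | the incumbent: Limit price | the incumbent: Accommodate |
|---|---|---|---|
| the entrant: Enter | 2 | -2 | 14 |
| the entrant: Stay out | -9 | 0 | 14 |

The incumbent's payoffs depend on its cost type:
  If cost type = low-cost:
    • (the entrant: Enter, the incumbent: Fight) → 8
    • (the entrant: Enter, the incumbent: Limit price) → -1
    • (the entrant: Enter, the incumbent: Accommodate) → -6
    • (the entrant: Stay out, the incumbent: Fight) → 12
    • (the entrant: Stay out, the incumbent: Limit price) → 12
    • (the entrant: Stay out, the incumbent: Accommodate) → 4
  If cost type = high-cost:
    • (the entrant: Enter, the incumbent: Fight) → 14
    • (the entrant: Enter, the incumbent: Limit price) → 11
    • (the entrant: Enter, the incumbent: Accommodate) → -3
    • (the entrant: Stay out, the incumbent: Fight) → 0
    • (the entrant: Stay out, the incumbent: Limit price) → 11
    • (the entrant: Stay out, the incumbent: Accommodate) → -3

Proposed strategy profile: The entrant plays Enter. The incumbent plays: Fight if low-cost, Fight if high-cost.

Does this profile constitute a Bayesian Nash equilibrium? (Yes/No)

Yes

A profile is a BNE iff every type of every player is best-responding given beliefs about the other side.
The entrant plays Enter: E[Enter] = 1/4·(2) + 3/4·(2) = 2; E[Stay out] = -9. Best-responding. ✓
The incumbent (cost type low-cost), facing Enter: Fight gives 8, Limit price gives -1, Accommodate gives -6. Proposed Fight is best. ✓
The incumbent (cost type high-cost), facing Enter: Fight gives 14, Limit price gives 11, Accommodate gives -3. Proposed Fight is best. ✓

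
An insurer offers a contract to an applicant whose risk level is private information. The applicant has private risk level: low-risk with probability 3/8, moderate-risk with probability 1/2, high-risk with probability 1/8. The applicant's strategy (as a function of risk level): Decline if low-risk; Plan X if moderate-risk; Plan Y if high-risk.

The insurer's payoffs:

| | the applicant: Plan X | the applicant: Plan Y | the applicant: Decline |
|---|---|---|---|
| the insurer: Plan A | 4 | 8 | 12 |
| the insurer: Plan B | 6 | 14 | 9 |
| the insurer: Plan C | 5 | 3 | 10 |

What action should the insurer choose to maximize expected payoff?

Plan B

E[Plan A] = 3/8·(12) + 1/2·(4) + 1/8·(8) = 15/2
E[Plan B] = 3/8·(9) + 1/2·(6) + 1/8·(14) = 65/8
E[Plan C] = 3/8·(10) + 1/2·(5) + 1/8·(3) = 53/8
Best response: Plan B (65/8 is the largest).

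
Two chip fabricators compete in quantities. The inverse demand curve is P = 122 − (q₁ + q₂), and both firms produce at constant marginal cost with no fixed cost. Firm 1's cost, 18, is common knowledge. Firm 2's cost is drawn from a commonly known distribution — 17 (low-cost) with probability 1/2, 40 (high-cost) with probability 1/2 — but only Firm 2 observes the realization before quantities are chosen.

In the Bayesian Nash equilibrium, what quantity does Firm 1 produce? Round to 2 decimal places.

Each type of Firm 2 best-responds to q₁; Firm 1 best-responds to the expected q₂ over Firm 2's types.
Firm 2 with cost c maximizes (122 − (q₁+q₂) − c)·q₂, giving q₂(c) = (122 − c − q₁)/2.
E[c₂] = 1/2·17 + 1/2·40 = 28.5
Firm 1's FOC against E[q₂] yields q₁ = (122 − 2·18 + E[c₂])/3 = (122 − 36 + 28.5)/3 = 38.1667.

38.17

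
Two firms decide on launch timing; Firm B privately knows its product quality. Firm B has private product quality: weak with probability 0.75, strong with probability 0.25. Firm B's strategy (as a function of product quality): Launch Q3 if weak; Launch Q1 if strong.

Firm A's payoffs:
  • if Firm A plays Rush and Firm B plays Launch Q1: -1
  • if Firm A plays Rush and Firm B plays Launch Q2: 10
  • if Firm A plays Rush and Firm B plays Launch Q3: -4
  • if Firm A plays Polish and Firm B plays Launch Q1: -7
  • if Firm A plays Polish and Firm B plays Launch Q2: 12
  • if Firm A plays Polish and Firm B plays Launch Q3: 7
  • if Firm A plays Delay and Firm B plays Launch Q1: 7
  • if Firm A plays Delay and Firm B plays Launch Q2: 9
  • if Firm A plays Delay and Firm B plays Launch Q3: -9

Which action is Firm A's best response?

Polish

E[Rush] = 0.75·(-4) + 0.25·(-1) = -3.25
E[Polish] = 0.75·(7) + 0.25·(-7) = 3.5
E[Delay] = 0.75·(-9) + 0.25·(7) = -5
Best response: Polish (3.5 is the largest).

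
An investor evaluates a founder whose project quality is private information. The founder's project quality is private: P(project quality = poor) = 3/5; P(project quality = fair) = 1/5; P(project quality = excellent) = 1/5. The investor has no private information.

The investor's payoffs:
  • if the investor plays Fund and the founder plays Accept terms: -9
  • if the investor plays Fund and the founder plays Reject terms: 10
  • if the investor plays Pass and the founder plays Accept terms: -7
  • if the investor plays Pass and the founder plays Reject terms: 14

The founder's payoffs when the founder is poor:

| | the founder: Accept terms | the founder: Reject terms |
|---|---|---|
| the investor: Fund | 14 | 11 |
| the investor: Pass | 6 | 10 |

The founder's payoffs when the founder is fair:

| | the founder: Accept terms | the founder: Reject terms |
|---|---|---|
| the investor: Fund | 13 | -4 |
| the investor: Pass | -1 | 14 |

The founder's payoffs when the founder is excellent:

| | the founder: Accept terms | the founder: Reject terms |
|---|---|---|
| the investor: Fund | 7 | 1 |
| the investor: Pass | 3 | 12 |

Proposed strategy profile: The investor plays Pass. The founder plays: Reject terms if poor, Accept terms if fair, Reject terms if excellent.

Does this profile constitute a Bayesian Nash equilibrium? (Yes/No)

The investor plays Pass: E[Pass] = 3/5·(14) + 1/5·(-7) + 1/5·(14) = 49/5; E[Fund] = 31/5. Best-responding. ✓
The founder (project quality poor), facing Pass: Accept terms gives 6, Reject terms gives 10. Proposed Reject terms is best. ✓
The founder (project quality fair), facing Pass: Accept terms gives -1, Reject terms gives 14. Proposed Accept terms is not best — profitable deviation exists. ✗
The founder (project quality excellent), facing Pass: Accept terms gives 3, Reject terms gives 12. Proposed Reject terms is best. ✓

No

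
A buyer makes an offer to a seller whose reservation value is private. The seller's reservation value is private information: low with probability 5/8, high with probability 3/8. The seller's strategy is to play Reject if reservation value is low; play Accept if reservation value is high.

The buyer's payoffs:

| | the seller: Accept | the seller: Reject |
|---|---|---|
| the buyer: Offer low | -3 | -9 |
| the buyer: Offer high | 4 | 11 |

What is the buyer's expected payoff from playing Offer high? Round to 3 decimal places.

8.375

E[Offer high] = 5/8·11 + 3/8·4 = 55/8 + 3/2 = 67/8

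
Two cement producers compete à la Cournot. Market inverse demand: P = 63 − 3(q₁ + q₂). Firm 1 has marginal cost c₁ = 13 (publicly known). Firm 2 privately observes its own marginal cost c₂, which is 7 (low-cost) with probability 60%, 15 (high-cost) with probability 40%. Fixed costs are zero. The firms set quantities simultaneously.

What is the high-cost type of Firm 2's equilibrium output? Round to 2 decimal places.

5.38

Type-c best response for Firm 2: q₂(c) = (63 − c)/6 − q₁/2.
Firm 1 maximizes expected profit; its first-order condition is 63 − 6q₁ − 3E[q₂] − 13 = 0.
Substituting E[q₂] and solving: E[c₂] = 10.2, so q₁ = (63 − 2·13 + 10.2)/9 = 5.24444.
q₂(high-cost) = (63 − 15 − 3·5.24444)/6 = 5.37778.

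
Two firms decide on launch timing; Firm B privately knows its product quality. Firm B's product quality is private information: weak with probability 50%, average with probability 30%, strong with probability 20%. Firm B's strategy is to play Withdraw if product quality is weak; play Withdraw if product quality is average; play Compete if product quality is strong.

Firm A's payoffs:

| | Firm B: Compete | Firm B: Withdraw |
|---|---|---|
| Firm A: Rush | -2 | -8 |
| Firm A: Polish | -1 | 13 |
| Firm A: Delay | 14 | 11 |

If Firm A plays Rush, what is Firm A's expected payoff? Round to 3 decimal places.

E[Rush] = 0.5·(-8) + 0.3·(-8) + 0.2·(-2) = (-4) + (-2.4) + (-0.4) = -6.8

-6.800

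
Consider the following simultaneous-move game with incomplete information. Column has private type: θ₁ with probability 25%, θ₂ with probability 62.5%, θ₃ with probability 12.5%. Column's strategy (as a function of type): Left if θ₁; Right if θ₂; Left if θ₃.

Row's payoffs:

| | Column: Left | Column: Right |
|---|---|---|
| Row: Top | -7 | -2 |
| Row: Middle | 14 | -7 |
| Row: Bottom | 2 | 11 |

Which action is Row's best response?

Bottom

E[Top] = 0.25·(-7) + 0.625·(-2) + 0.125·(-7) = -3.875
E[Middle] = 0.25·(14) + 0.625·(-7) + 0.125·(14) = 0.875
E[Bottom] = 0.25·(2) + 0.625·(11) + 0.125·(2) = 7.625
Best response: Bottom (7.625 is the largest).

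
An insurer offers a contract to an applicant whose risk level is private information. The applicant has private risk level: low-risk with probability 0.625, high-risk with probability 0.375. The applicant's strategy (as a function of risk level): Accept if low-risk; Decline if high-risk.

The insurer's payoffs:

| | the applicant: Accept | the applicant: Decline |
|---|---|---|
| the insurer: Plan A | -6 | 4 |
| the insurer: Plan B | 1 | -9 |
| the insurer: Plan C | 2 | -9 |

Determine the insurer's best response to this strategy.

Plan C

E[Plan A] = 0.625·(-6) + 0.375·(4) = -2.25
E[Plan B] = 0.625·(1) + 0.375·(-9) = -2.75
E[Plan C] = 0.625·(2) + 0.375·(-9) = -2.125
Best response: Plan C (-2.125 is the largest).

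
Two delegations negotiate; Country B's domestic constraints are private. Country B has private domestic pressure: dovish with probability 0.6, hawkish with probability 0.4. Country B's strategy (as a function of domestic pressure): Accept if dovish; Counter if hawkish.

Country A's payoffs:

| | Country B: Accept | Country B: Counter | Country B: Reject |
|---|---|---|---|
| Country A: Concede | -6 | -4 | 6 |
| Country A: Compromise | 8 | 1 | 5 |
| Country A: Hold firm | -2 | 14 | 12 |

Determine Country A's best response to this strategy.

Compute Country A's expected payoff for each action, taking the expectation over Country B's type.
E[Concede] = 0.6·(-6) + 0.4·(-4) = -5.2
E[Compromise] = 0.6·(8) + 0.4·(1) = 5.2
E[Hold firm] = 0.6·(-2) + 0.4·(14) = 4.4
Best response: Compromise (5.2 is the largest).

Compromise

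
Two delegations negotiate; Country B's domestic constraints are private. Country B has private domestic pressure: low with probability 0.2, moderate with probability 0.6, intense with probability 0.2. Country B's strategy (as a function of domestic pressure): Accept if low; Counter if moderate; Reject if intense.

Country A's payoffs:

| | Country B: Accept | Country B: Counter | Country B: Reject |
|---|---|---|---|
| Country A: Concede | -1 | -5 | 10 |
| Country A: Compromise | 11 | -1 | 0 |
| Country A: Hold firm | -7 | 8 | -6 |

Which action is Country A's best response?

Hold firm

E[Concede] = 0.2·(-1) + 0.6·(-5) + 0.2·(10) = -1.2
E[Compromise] = 0.2·(11) + 0.6·(-1) + 0.2·(0) = 1.6
E[Hold firm] = 0.2·(-7) + 0.6·(8) + 0.2·(-6) = 2.2
Best response: Hold firm (2.2 is the largest).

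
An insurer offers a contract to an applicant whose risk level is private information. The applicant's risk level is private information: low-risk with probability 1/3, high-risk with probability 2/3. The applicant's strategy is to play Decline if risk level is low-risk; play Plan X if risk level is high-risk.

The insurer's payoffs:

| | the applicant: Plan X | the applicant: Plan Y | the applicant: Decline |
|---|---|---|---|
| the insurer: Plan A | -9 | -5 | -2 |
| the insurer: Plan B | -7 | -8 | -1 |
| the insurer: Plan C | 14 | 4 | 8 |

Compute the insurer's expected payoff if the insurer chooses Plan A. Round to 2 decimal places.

E[Plan A] = 1/3·(-2) + 2/3·(-9) = (-2/3) + (-6) = -20/3

-6.67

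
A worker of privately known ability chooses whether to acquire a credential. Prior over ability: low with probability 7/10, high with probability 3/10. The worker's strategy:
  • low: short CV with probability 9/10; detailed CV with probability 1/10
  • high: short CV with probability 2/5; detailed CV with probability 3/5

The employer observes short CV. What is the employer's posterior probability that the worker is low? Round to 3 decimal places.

Apply Bayes' rule using the sender's strategy as the likelihood.
P(short CV) = (7/10)·(9/10) + (3/10)·(2/5) = 3/4
P(low | short CV) = ((7/10)·(9/10)) / (3/4) = (63/100) / (3/4) = 21/25

0.840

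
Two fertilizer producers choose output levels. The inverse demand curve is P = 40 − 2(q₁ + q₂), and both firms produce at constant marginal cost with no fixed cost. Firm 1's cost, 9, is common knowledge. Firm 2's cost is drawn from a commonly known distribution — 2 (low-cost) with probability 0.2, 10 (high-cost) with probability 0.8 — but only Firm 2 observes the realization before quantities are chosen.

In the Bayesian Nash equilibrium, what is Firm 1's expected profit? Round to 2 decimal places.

51.34

Type-c best response for Firm 2: q₂(c) = (40 − c)/4 − q₁/2.
Firm 1 maximizes expected profit; its first-order condition is 40 − 4q₁ − 2E[q₂] − 9 = 0.
Substituting E[q₂] and solving: E[c₂] = 8.4, so q₁ = (40 − 2·9 + 8.4)/6 = 5.06667.
E[P] = 40 − 2·(q₁ + E[q₂]) = 19.1333; Firm 1's expected profit = (E[P] − 9)·q₁ = (19.1333 − 9)·5.06667 = 51.3422.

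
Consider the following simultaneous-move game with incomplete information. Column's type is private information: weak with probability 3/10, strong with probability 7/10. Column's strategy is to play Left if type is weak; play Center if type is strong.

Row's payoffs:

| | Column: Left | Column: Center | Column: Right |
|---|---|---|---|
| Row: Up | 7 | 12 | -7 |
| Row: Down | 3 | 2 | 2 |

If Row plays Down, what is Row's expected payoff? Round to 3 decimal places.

2.300

Take the expectation over Column's type, weighting each type's action by its prior probability.
E[Down] = 3/10·3 + 7/10·2 = 9/10 + 7/5 = 23/10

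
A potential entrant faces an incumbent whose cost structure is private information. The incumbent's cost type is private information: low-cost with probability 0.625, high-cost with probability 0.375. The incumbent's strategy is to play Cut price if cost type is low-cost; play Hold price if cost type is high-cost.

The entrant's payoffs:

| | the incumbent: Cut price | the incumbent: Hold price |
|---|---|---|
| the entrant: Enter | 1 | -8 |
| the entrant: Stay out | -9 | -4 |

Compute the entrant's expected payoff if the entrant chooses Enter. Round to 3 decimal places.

-2.375

Take the expectation over the incumbent's cost type, weighting each type's action by its prior probability.
E[Enter] = 0.625·1 + 0.375·(-8) = 0.625 + (-3) = -2.375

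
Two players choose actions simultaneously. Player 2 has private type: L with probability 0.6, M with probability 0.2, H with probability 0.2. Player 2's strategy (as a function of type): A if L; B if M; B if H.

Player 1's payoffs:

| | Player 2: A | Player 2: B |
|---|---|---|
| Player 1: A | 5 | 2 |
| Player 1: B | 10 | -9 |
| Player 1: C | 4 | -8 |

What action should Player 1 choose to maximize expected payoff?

A

E[A] = 0.6·(5) + 0.2·(2) + 0.2·(2) = 3.8
E[B] = 0.6·(10) + 0.2·(-9) + 0.2·(-9) = 2.4
E[C] = 0.6·(4) + 0.2·(-8) + 0.2·(-8) = -0.8
Best response: A (3.8 is the largest).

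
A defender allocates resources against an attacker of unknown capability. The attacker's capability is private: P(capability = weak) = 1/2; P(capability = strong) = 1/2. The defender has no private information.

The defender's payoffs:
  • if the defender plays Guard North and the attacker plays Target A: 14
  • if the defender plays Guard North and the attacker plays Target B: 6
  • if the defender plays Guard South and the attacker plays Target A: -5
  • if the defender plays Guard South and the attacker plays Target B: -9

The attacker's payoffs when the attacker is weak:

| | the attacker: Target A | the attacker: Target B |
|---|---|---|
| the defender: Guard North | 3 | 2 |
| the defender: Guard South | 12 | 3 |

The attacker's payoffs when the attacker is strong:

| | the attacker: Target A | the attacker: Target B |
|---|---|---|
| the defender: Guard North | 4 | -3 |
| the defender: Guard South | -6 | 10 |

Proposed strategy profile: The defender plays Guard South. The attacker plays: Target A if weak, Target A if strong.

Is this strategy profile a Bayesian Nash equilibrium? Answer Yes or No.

No

The defender plays Guard South: E[Guard South] = 1/2·(-5) + 1/2·(-5) = -5; E[Guard North] = 14. Not best-responding. ✗
The attacker (capability weak), facing Guard South: Target A gives 12, Target B gives 3. Proposed Target A is best. ✓
The attacker (capability strong), facing Guard South: Target A gives -6, Target B gives 10. Proposed Target A is not best — profitable deviation exists. ✗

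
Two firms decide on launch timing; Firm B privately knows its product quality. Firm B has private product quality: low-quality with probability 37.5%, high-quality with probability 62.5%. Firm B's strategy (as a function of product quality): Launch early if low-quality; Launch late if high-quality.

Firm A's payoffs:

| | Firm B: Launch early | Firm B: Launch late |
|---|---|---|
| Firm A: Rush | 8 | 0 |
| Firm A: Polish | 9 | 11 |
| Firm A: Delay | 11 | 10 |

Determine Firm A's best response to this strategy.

Compute Firm A's expected payoff for each action, taking the expectation over Firm B's type.
E[Rush] = 0.375·(8) + 0.625·(0) = 3
E[Polish] = 0.375·(9) + 0.625·(11) = 10.25
E[Delay] = 0.375·(11) + 0.625·(10) = 10.375
Best response: Delay (10.375 is the largest).

Delay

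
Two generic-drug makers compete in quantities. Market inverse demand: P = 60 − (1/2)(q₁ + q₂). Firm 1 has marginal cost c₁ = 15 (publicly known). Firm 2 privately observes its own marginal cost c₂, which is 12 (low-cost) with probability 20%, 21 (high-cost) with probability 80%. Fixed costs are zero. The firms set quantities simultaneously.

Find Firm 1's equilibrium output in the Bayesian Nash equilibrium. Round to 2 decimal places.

32.80

Each type of Firm 2 best-responds to q₁; Firm 1 best-responds to the expected q₂ over Firm 2's types.
Firm 2 with cost c maximizes (60 − (1/2)(q₁+q₂) − c)·q₂, giving q₂(c) = (60 − c − (1/2)q₁).
E[c₂] = 0.2·12 + 0.8·21 = 19.2
Firm 1's FOC against E[q₂] yields q₁ = (60 − 2·15 + E[c₂])/(3/2) = (60 − 30 + 19.2)/(3/2) = 32.8.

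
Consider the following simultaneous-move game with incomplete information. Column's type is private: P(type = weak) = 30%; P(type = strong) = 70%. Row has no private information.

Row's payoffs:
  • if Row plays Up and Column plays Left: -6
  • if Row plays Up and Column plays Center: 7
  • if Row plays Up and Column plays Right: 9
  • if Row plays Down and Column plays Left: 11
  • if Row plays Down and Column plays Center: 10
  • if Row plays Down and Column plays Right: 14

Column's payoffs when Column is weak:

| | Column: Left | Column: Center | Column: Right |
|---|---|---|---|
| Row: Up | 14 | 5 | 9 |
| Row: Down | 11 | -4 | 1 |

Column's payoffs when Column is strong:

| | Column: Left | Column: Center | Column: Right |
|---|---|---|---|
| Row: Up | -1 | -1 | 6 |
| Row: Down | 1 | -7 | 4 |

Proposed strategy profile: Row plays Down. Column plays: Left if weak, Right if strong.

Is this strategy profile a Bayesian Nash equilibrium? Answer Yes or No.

Yes

Row plays Down: E[Down] = 0.3·(11) + 0.7·(14) = 13.1; E[Up] = 4.5. Best-responding. ✓
Column (type weak), facing Down: Left gives 11, Center gives -4, Right gives 1. Proposed Left is best. ✓
Column (type strong), facing Down: Left gives 1, Center gives -7, Right gives 4. Proposed Right is best. ✓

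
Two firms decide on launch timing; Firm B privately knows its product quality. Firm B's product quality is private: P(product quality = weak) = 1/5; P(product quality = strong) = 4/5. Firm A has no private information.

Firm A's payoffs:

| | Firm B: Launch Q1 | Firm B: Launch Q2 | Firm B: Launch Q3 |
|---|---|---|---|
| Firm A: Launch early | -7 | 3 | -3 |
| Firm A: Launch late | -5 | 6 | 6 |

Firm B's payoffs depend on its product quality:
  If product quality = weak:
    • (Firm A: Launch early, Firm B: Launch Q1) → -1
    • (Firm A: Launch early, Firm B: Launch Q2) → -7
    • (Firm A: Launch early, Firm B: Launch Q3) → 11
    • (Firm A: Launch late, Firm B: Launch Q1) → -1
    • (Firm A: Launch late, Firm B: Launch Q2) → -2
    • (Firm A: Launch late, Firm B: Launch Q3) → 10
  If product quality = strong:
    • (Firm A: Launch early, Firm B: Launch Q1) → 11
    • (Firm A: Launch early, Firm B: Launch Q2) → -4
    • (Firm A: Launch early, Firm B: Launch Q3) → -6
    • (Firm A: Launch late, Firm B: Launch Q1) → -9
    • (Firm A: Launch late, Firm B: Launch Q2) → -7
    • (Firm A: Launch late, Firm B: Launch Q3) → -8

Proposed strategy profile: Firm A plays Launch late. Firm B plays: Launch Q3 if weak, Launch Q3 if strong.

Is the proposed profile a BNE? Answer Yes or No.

No

Firm A plays Launch late: E[Launch late] = 1/5·(6) + 4/5·(6) = 6; E[Launch early] = -3. Best-responding. ✓
Firm B (product quality weak), facing Launch late: Launch Q1 gives -1, Launch Q2 gives -2, Launch Q3 gives 10. Proposed Launch Q3 is best. ✓
Firm B (product quality strong), facing Launch late: Launch Q1 gives -9, Launch Q2 gives -7, Launch Q3 gives -8. Proposed Launch Q3 is not best — profitable deviation exists. ✗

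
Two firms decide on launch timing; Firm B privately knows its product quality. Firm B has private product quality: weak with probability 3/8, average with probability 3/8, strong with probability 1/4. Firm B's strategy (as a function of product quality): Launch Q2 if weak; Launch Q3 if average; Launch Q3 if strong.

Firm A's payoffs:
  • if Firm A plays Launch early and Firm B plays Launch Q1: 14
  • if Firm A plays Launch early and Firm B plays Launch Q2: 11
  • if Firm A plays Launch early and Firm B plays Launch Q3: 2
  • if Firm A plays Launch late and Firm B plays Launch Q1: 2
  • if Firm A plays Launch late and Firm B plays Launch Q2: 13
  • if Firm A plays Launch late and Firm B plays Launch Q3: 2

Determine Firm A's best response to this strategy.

Compute Firm A's expected payoff for each action, taking the expectation over Firm B's type.
E[Launch early] = 3/8·(11) + 3/8·(2) + 1/4·(2) = 43/8
E[Launch late] = 3/8·(13) + 3/8·(2) + 1/4·(2) = 49/8
Best response: Launch late (49/8 is the largest).

Launch late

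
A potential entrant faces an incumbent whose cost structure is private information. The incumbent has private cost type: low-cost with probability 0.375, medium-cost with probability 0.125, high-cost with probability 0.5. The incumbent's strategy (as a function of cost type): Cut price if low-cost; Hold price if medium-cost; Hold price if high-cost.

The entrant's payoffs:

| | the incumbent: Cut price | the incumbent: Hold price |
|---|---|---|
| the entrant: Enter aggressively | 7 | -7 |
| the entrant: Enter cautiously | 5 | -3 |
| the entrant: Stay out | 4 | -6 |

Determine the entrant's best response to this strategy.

Enter cautiously

E[Enter aggressively] = 0.375·(7) + 0.125·(-7) + 0.5·(-7) = -1.75
E[Enter cautiously] = 0.375·(5) + 0.125·(-3) + 0.5·(-3) = 0
E[Stay out] = 0.375·(4) + 0.125·(-6) + 0.5·(-6) = -2.25
Best response: Enter cautiously (0 is the largest).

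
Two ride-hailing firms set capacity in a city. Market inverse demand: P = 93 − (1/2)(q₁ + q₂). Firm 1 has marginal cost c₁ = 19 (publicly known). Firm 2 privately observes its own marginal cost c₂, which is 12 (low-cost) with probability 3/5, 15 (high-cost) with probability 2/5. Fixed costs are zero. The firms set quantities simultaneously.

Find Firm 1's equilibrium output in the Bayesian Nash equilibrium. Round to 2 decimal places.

Type-c best response for Firm 2: q₂(c) = (93 − c) − q₁/2.
Firm 1 maximizes expected profit; its first-order condition is 93 − q₁ − (1/2)E[q₂] − 19 = 0.
Substituting E[q₂] and solving: E[c₂] = 13.2, so q₁ = (93 − 2·19 + 13.2)/(3/2) = 45.4667.

45.47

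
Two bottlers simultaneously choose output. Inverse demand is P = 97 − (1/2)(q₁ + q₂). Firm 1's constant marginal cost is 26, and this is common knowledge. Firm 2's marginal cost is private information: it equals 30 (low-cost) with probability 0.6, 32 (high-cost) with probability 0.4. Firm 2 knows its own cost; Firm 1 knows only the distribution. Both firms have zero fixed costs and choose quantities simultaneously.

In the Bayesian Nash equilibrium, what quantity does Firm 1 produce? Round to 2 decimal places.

Type-c best response for Firm 2: q₂(c) = (97 − c) − q₁/2.
Firm 1 maximizes expected profit; its first-order condition is 97 − q₁ − (1/2)E[q₂] − 26 = 0.
Substituting E[q₂] and solving: E[c₂] = 30.8, so q₁ = (97 − 2·26 + 30.8)/(3/2) = 50.5333.

50.53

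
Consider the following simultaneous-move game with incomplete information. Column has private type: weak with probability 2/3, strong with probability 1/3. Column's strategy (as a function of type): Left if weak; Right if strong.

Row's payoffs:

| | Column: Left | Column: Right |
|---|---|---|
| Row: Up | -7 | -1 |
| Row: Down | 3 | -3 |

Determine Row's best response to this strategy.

E[Up] = 2/3·(-7) + 1/3·(-1) = -5
E[Down] = 2/3·(3) + 1/3·(-3) = 1
Best response: Down (1 is the largest).

Down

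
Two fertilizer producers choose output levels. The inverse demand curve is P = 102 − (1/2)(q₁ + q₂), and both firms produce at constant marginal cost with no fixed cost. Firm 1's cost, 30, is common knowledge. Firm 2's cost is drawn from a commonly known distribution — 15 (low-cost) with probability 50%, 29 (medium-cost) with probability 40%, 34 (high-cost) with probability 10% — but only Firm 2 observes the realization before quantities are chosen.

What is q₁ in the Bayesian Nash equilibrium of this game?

43

Type-c best response for Firm 2: q₂(c) = (102 − c) − q₁/2.
Firm 1 maximizes expected profit; its first-order condition is 102 − q₁ − (1/2)E[q₂] − 30 = 0.
Substituting E[q₂] and solving: E[c₂] = 22.5, so q₁ = (102 − 2·30 + 22.5)/(3/2) = 43.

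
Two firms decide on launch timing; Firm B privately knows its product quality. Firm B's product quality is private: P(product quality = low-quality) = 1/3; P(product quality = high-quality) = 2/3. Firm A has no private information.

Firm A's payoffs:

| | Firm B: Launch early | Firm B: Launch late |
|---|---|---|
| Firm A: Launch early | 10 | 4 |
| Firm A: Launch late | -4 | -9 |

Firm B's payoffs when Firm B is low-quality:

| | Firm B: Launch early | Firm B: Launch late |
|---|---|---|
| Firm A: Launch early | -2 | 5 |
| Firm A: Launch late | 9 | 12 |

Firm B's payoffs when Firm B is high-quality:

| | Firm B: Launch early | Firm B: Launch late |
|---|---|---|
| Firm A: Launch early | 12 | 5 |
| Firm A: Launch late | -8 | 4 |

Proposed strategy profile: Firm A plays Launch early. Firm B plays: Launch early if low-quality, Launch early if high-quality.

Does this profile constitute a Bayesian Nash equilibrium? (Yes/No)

Firm A plays Launch early: E[Launch early] = 1/3·(10) + 2/3·(10) = 10; E[Launch late] = -4. Best-responding. ✓
Firm B (product quality low-quality), facing Launch early: Launch early gives -2, Launch late gives 5. Proposed Launch early is not best — profitable deviation exists. ✗
Firm B (product quality high-quality), facing Launch early: Launch early gives 12, Launch late gives 5. Proposed Launch early is best. ✓

No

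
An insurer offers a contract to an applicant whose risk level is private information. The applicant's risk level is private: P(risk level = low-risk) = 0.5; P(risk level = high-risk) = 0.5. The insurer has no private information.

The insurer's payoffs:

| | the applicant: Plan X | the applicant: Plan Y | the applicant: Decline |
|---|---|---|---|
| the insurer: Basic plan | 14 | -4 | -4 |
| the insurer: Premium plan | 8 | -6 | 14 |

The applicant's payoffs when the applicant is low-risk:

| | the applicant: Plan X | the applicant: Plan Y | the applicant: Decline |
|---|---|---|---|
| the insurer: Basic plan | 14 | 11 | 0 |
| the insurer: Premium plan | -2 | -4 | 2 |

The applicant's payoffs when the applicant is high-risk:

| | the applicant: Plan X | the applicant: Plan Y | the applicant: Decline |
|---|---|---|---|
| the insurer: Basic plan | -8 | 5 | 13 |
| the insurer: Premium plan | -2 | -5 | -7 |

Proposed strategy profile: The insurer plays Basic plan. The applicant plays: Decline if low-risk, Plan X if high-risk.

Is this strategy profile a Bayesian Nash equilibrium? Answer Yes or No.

No

The insurer plays Basic plan: E[Basic plan] = 0.5·(-4) + 0.5·(14) = 5; E[Premium plan] = 11. Not best-responding. ✗
The applicant (risk level low-risk), facing Basic plan: Plan X gives 14, Plan Y gives 11, Decline gives 0. Proposed Decline is not best — profitable deviation exists. ✗
The applicant (risk level high-risk), facing Basic plan: Plan X gives -8, Plan Y gives 5, Decline gives 13. Proposed Plan X is not best — profitable deviation exists. ✗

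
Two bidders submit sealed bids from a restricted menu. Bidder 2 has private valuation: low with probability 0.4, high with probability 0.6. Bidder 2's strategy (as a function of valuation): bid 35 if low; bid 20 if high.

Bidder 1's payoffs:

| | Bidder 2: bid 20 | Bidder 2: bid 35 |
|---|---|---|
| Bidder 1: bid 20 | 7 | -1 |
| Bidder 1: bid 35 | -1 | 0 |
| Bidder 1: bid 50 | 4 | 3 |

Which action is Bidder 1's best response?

bid 20

Compute Bidder 1's expected payoff for each action, taking the expectation over Bidder 2's type.
E[bid 20] = 0.4·(-1) + 0.6·(7) = 3.8
E[bid 35] = 0.4·(0) + 0.6·(-1) = -0.6
E[bid 50] = 0.4·(3) + 0.6·(4) = 3.6
Best response: bid 20 (3.8 is the largest).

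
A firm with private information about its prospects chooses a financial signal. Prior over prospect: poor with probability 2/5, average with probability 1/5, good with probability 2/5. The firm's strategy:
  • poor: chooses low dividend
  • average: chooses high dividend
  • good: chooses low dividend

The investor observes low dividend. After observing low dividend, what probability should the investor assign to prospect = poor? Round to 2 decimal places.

P(low dividend) = (2/5)·1 + (1/5)·0 + (2/5)·1 = 4/5
P(poor | low dividend) = ((2/5)·1) / (4/5) = (2/5) / (4/5) = 1/2

0.50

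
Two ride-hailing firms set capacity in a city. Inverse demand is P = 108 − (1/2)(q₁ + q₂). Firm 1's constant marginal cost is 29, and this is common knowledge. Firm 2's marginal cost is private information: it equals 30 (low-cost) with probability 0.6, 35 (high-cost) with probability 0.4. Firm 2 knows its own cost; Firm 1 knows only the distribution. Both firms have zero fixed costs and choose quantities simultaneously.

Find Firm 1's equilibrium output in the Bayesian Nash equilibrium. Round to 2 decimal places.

54.67

Type-c best response for Firm 2: q₂(c) = (108 − c) − q₁/2.
Firm 1 maximizes expected profit; its first-order condition is 108 − q₁ − (1/2)E[q₂] − 29 = 0.
Substituting E[q₂] and solving: E[c₂] = 32, so q₁ = (108 − 2·29 + 32)/(3/2) = 54.6667.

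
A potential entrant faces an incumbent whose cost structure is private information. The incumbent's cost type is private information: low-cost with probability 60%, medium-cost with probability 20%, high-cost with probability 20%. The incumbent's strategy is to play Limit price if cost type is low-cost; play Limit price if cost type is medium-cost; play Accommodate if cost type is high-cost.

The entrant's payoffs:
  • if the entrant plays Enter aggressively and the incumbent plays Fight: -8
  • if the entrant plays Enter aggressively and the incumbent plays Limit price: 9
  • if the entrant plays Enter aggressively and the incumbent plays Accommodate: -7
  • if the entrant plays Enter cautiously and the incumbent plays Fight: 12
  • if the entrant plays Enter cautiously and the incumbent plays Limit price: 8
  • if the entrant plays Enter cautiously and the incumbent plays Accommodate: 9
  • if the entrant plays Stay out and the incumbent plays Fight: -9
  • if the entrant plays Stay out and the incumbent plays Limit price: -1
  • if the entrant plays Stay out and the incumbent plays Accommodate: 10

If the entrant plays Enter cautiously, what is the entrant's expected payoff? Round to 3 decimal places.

8.200

Take the expectation over the incumbent's cost type, weighting each type's action by its prior probability.
E[Enter cautiously] = 0.6·8 + 0.2·8 + 0.2·9 = 4.8 + 1.6 + 1.8 = 8.2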